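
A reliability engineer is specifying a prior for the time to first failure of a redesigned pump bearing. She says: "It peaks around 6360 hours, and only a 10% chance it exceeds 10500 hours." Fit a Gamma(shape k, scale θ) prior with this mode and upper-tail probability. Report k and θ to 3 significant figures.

Gamma(k,θ) with k>1 has mode (k−1)θ, so θ = 6360/(k−1).
Need P(X < 10500) = 0.9 with θ tied to k this way. Start at k = 2, θ = 6360: P(X<10500) ≈ 0.491.
Too low — raise k to concentrate. Iterating converges to k ≈ 8.51.
Then θ = 6360/(8.51−1) ≈ 847.

k ≈ 8.51, θ ≈ 847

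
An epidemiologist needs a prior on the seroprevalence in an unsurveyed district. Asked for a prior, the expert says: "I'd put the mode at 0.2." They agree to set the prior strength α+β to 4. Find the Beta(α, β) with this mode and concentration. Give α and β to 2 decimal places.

For α,β > 1 the Beta mode is (α−1)/(α+β−2). With α+β = 4, the mode is (α−1)/2.
Set (α−1)/2 = 0.2 → α = 1 + 0.2·2 = 1.40.
β = 4 − α = 2.60.

α = 1.40, β = 2.60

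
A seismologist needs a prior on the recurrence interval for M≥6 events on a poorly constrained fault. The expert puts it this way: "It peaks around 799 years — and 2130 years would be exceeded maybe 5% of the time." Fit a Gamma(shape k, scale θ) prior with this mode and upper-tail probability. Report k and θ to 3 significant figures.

Gamma(k,θ) with k>1 has mode (k−1)θ, so θ = 799/(k−1).
Need P(X < 2130) = 0.95 with θ tied to k this way. Start at k = 2, θ = 799: P(X<2130) ≈ 0.745.
Too low — raise k to concentrate. Iterating converges to k ≈ 3.8.
Then θ = 799/(3.8−1) ≈ 285.

k ≈ 3.8, θ ≈ 285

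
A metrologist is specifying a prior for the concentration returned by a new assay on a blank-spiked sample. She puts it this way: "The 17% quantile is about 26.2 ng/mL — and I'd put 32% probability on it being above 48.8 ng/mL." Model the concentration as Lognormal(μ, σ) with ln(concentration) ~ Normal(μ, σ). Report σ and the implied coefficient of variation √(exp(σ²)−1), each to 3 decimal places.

If T ~ Lognormal(μ,σ) then ln T ~ Normal(μ,σ), so the p-quantile of ln T is μ + z_p·σ.
ln(26.2) = 3.266 and ln(48.8) = 3.888; z_{0.17} = -0.9542, z_{0.68} = 0.4677.
σ = (3.888 − 3.266)/(0.4677 − (-0.9542)) = 0.437.
μ = 3.266 − (-0.9542)·0.437 = 3.683.
CV = √(exp(σ²)−1) = √(exp(0.1913)−1) = 0.459.

σ ≈ 0.437, CV ≈ 0.459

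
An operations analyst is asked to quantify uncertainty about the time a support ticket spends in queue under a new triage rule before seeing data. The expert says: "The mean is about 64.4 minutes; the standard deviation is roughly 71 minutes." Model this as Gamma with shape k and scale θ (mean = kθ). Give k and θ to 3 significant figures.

k ≈ 0.823, θ ≈ 78.3

For Gamma(k, scale θ): mean = kθ, variance = kθ², so CV = 1/√k.
CV = SD/mean = 71/64.4 = 1.102, hence k = 1/CV² = 0.823.
Then θ = mean/k = 64.4/0.823 = 78.3.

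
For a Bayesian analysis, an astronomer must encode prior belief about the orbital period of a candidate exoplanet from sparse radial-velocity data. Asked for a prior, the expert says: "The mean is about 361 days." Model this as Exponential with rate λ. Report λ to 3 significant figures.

Exponential mean = 1/λ, so λ = 1/361.0 = 0.00277.

λ ≈ 0.00277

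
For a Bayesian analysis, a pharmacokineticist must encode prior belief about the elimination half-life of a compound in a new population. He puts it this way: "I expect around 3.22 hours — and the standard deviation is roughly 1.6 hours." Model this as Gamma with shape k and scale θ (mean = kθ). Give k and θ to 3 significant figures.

k ≈ 4.05, θ ≈ 0.795

For Gamma(k, scale θ): mean = kθ, variance = kθ², so CV = 1/√k.
CV = SD/mean = 1.6/3.22 = 0.4969, hence k = 1/CV² = 4.05.
Then θ = mean/k = 3.22/4.05 = 0.795.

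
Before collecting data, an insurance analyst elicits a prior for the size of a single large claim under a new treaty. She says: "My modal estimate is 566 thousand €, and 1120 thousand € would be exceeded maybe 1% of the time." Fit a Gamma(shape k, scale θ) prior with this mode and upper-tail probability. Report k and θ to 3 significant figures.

k ≈ 11.6, θ ≈ 53.6

Gamma(k,θ) with k>1 has mode (k−1)θ, so θ = 566/(k−1).
Need P(X < 1120) = 0.99 with θ tied to k this way. Start at k = 2, θ = 566: P(X<1120) ≈ 0.588.
Too low — raise k to concentrate. Iterating converges to k ≈ 11.6.
Then θ = 566/(11.6−1) ≈ 53.6.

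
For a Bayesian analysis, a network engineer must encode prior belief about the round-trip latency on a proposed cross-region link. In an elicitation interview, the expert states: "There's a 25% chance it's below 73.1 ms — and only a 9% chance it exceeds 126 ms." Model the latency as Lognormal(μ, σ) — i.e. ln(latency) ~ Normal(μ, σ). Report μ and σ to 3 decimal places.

If T ~ Lognormal(μ,σ) then ln T ~ Normal(μ,σ), so the p-quantile of ln T is μ + z_p·σ.
ln(73.1) = 4.292 and ln(126) = 4.836; z_{0.25} = -0.6745, z_{0.91} = 1.341.
σ = (4.836 − 4.292)/(1.341 − (-0.6745)) = 0.270.
μ = 4.292 − (-0.6745)·0.270 = 4.474.

μ ≈ 4.474, σ ≈ 0.270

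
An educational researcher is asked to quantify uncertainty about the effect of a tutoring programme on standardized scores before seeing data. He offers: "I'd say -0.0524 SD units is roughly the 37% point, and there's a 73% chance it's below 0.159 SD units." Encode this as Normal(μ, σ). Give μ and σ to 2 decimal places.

The p-quantile of Normal(μ,σ) is μ + z_p·σ, with z_{0.37} = -0.3319 and z_{0.73} = 0.6128.
Eliminate σ: μ = (z₂·x₁ − z₁·x₂)/(z₂ − z₁) = (0.6128·-0.0524 − (-0.3319)·0.159)/0.9447 = 0.02.
Then σ = (x₂ − x₁)/(z₂ − z₁) = (0.159 − -0.0524)/0.9447 = 0.22.

μ = 0.02, σ = 0.22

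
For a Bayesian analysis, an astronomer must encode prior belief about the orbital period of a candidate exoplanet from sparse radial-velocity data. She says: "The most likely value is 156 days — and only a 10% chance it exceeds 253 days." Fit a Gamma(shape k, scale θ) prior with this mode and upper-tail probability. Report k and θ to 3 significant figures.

k ≈ 9.05, θ ≈ 19.4

Gamma(k,θ) with k>1 has mode (k−1)θ, so θ = 156/(k−1).
Need P(X < 253) = 0.9 with θ tied to k this way. Start at k = 2, θ = 156: P(X<253) ≈ 0.482.
Too low — raise k to concentrate. Iterating converges to k ≈ 9.05.
Then θ = 156/(9.05−1) ≈ 19.4.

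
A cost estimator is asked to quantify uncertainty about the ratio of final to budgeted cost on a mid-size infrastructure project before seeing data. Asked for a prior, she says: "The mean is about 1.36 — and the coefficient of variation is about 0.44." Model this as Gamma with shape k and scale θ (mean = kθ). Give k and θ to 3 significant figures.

For Gamma(k, scale θ): mean = kθ, variance = kθ², so CV = 1/√k.
CV = 0.44, hence k = 1/CV² = 5.17.
Then θ = mean/k = 1.36/5.17 = 0.263.

k ≈ 5.17, θ ≈ 0.263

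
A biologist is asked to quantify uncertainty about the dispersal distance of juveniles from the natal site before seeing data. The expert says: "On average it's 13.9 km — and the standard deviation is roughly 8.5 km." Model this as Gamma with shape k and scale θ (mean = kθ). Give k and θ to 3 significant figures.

For Gamma(k, scale θ): mean = kθ, variance = kθ², so CV = 1/√k.
CV = SD/mean = 8.5/13.9 = 0.6115, hence k = 1/CV² = 2.67.
Then θ = mean/k = 13.9/2.67 = 5.2.

k ≈ 2.67, θ ≈ 5.2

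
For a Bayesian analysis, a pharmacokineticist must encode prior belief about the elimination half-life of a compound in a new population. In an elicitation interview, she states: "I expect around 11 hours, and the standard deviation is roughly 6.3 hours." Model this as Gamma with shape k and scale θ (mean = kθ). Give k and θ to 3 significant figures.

For Gamma(k, scale θ): mean = kθ, variance = kθ², so CV = 1/√k.
CV = SD/mean = 6.3/11 = 0.5727, hence k = 1/CV² = 3.05.
Then θ = mean/k = 11/3.05 = 3.61.

k ≈ 3.05, θ ≈ 3.61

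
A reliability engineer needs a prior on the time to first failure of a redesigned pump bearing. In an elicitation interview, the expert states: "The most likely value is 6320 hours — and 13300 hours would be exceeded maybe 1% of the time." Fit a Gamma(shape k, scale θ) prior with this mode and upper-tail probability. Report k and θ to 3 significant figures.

k ≈ 9.79, θ ≈ 719

Gamma(k,θ) with k>1 has mode (k−1)θ, so θ = 6320/(k−1).
Need P(X < 13300) = 0.99 with θ tied to k this way. Start at k = 2, θ = 6320: P(X<13300) ≈ 0.622.
Too low — raise k to concentrate. Iterating converges to k ≈ 9.79.
Then θ = 6320/(9.79−1) ≈ 719.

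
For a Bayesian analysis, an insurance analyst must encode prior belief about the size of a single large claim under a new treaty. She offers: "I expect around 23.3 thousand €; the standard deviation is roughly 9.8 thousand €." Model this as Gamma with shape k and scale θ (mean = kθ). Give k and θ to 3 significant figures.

For Gamma(k, scale θ): mean = kθ, variance = kθ², so CV = 1/√k.
CV = SD/mean = 9.8/23.3 = 0.4206, hence k = 1/CV² = 5.65.
Then θ = mean/k = 23.3/5.65 = 4.12.

k ≈ 5.65, θ ≈ 4.12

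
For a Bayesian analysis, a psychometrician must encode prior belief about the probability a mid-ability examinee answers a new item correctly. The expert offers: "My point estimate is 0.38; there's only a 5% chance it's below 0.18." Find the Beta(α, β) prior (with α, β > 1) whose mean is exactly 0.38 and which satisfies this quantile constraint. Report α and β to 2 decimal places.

With mean 0.38 fixed, write α = 0.38s, β = 0.62s where s = α+β.
Need P(θ < 0.18) = 0.05 under Beta(0.38s, 0.62s). Normal approximation: (q−m)/√(m(1−m)/s) ≈ z_{0.05} = -1.64, so s ≈ 0.38·0.62·(-1.64)²/(0.18−0.38)² = 15.9.
At s = 15.9: P(θ<0.18) ≈ 0.035. Adjusting to match 0.05 gives s ≈ 13.40.
So α = 0.38·13.40 ≈ 5.09, β = 0.62·13.40 ≈ 8.31.

α ≈ 5.09, β ≈ 8.31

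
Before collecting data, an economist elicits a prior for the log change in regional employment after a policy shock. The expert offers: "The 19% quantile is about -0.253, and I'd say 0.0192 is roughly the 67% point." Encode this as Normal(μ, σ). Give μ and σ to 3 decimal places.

μ = -0.072, σ = 0.207

The p-quantile of Normal(μ,σ) is μ + z_p·σ, with z_{0.19} = -0.8779 and z_{0.67} = 0.4399.
Eliminate σ: μ = (z₂·x₁ − z₁·x₂)/(z₂ − z₁) = (0.4399·-0.253 − (-0.8779)·0.0192)/1.318 = -0.072.
Then σ = (x₂ − x₁)/(z₂ − z₁) = (0.0192 − -0.253)/1.318 = 0.207.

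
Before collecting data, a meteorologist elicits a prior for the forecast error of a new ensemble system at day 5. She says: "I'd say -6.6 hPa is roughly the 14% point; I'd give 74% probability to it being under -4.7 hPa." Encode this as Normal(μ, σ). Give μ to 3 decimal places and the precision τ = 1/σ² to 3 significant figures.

The p-quantile of Normal(μ,σ) is μ + z_p·σ, with z_{0.14} = -1.08 and z_{0.74} = 0.6433.
Eliminate σ: μ = (z₂·x₁ − z₁·x₂)/(z₂ − z₁) = (0.6433·-6.6 − (-1.08)·-4.7)/1.724 = -5.409.
Then σ = (x₂ − x₁)/(z₂ − z₁) = (-4.7 − -6.6)/1.724 = 1.102.
Precision τ = 1/σ² = 1/1.102² = 0.823.

μ = -5.409, τ = 0.823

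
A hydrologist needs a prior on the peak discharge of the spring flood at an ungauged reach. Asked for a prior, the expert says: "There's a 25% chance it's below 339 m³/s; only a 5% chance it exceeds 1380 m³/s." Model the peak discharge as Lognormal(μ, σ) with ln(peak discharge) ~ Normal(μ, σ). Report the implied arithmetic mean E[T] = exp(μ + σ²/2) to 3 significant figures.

If T ~ Lognormal(μ,σ) then ln T ~ Normal(μ,σ), so the p-quantile of ln T is μ + z_p·σ.
ln(339) = 5.826 and ln(1380) = 7.23; z_{0.25} = -0.6745, z_{0.95} = 1.645.
σ = (7.23 − 5.826)/(1.645 − (-0.6745)) = 0.605.
μ = 5.826 − (-0.6745)·0.605 = 6.234.
E[T] = exp(μ + σ²/2) = exp(6.234 + 0.1832) = 612 m³/s.

E[T] ≈ 612 m³/s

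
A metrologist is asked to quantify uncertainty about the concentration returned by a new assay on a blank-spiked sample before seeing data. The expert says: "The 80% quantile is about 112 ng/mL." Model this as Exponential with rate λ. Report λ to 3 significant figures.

P(T < 112.0) = 1 − e^(−λ·112.0) = 0.8, so λ = −ln(1−0.8)/112.0 = −ln(0.2)/112.0 = 0.0144.

λ ≈ 0.0144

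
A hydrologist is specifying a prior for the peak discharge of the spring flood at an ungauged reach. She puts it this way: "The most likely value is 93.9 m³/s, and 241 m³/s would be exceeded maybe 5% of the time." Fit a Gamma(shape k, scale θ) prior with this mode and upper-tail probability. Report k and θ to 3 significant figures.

Gamma(k,θ) with k>1 has mode (k−1)θ, so θ = 93.9/(k−1).
Need P(X < 241) = 0.95 with θ tied to k this way. Start at k = 2, θ = 93.9: P(X<241) ≈ 0.726.
Too low — raise k to concentrate. Iterating converges to k ≈ 4.05.
Then θ = 93.9/(4.05−1) ≈ 30.8.

k ≈ 4.05, θ ≈ 30.8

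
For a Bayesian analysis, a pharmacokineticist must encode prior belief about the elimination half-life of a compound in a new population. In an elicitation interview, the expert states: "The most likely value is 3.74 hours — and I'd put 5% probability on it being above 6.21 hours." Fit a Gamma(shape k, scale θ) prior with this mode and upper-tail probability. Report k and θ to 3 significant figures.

Gamma(k,θ) with k>1 has mode (k−1)θ, so θ = 3.74/(k−1).
Need P(X < 6.21) = 0.95 with θ tied to k this way. Start at k = 2, θ = 3.74: P(X<6.21) ≈ 0.494.
Too low — raise k to concentrate. Iterating converges to k ≈ 11.9.
Then θ = 3.74/(11.9−1) ≈ 0.344.

k ≈ 11.9, θ ≈ 0.344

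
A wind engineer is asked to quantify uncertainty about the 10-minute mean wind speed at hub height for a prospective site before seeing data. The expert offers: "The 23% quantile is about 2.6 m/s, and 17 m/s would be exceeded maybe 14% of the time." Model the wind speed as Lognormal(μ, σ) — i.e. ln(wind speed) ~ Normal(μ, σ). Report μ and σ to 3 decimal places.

If T ~ Lognormal(μ,σ) then ln T ~ Normal(μ,σ), so the p-quantile of ln T is μ + z_p·σ.
ln(2.6) = 0.9555 and ln(17) = 2.833; z_{0.23} = -0.7388, z_{0.86} = 1.08.
σ = (2.833 − 0.9555)/(1.08 − (-0.7388)) = 1.032.
μ = 0.9555 − (-0.7388)·1.032 = 1.718.

μ ≈ 1.718, σ ≈ 1.032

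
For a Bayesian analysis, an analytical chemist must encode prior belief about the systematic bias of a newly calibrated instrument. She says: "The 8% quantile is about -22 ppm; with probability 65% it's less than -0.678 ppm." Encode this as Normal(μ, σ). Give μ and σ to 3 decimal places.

For Normal(μ,σ), the p-quantile is μ + z_p·σ. Here z_{0.08} = -1.405, z_{0.65} = 0.3853.
So -22 = μ − 1.405σ and -0.678 = μ + 0.3853σ.
Subtracting: σ = (-0.678 − -22)/(0.3853 − (-1.405)) = 11.909.
Then μ = -22 − (-1.405)·11.909 = -5.267.

μ = -5.267, σ = 11.909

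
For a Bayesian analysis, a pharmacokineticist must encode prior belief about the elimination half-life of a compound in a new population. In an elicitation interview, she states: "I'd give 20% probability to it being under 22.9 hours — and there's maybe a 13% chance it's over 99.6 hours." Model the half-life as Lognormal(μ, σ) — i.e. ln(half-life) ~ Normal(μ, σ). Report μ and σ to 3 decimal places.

If T ~ Lognormal(μ,σ) then ln T ~ Normal(μ,σ), so the p-quantile of ln T is μ + z_p·σ.
ln(22.9) = 3.131 and ln(99.6) = 4.601; z_{0.2} = -0.8416, z_{0.87} = 1.126.
σ = (4.601 − 3.131)/(1.126 − (-0.8416)) = 0.747.
μ = 3.131 − (-0.8416)·0.747 = 3.760.

μ ≈ 3.760, σ ≈ 0.747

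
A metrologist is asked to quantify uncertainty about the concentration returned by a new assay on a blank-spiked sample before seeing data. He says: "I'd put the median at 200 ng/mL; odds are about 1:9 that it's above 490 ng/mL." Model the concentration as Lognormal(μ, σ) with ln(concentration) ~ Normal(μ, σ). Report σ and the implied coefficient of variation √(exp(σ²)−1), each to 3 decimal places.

If T ~ Lognormal(μ,σ) then ln T ~ Normal(μ,σ), so the p-quantile of ln T is μ + z_p·σ.
ln(200) = 5.298 and ln(490) = 6.194; z_{0.5} = 0, z_{0.9} = 1.282.
σ = (6.194 − 5.298)/(1.282 − (0)) = 0.699.
μ = 5.298 − (0)·0.699 = 5.298.
CV = √(exp(σ²)−1) = √(exp(0.4889)−1) = 0.794.

σ ≈ 0.699, CV ≈ 0.794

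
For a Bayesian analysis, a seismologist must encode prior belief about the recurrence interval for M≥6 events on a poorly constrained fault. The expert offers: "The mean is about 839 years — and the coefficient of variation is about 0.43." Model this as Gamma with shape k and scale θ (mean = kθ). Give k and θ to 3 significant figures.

For Gamma(k, scale θ): mean = kθ, variance = kθ², so CV = 1/√k.
CV = 0.43, hence k = 1/CV² = 5.41.
Then θ = mean/k = 839/5.41 = 155.

k ≈ 5.41, θ ≈ 155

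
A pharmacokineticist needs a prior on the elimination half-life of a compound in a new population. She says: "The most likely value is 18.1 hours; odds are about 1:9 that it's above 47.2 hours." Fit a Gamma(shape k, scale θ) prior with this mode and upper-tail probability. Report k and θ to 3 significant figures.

Gamma(k,θ) with k>1 has mode (k−1)θ, so θ = 18.1/(k−1).
Need P(X < 47.2) = 0.9 with θ tied to k this way. Start at k = 2, θ = 18.1: P(X<47.2) ≈ 0.734.
Too low — raise k to concentrate. Iterating converges to k ≈ 3.09.
Then θ = 18.1/(3.09−1) ≈ 8.67.

k ≈ 3.09, θ ≈ 8.67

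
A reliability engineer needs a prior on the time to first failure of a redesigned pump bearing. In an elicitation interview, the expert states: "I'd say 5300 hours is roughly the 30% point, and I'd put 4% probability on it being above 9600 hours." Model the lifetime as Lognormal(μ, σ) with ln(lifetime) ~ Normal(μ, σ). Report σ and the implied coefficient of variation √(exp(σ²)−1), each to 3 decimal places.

If T ~ Lognormal(μ,σ) then ln T ~ Normal(μ,σ), so the p-quantile of ln T is μ + z_p·σ.
ln(5300) = 8.575 and ln(9600) = 9.17; z_{0.3} = -0.5244, z_{0.96} = 1.751.
σ = (9.17 − 8.575)/(1.751 − (-0.5244)) = 0.261.
μ = 8.575 − (-0.5244)·0.261 = 8.712.
CV = √(exp(σ²)−1) = √(exp(0.0682)−1) = 0.266.

σ ≈ 0.261, CV ≈ 0.266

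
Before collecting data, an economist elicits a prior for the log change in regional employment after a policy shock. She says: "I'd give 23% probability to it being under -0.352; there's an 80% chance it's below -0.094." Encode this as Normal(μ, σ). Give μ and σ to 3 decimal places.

For Normal(μ,σ), the p-quantile is μ + z_p·σ. Here z_{0.23} = -0.7388, z_{0.8} = 0.8416.
So -0.352 = μ − 0.7388σ and -0.094 = μ + 0.8416σ.
Subtracting: σ = (-0.094 − -0.352)/(0.8416 − (-0.7388)) = 0.163.
Then μ = -0.352 − (-0.7388)·0.163 = -0.231.

μ = -0.231, σ = 0.163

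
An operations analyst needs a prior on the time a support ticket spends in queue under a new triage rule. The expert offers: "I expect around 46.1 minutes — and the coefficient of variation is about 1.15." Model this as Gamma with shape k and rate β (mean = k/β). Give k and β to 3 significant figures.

k ≈ 0.756, β ≈ 0.0164

For Gamma(k, rate β): mean = k/β, variance = k/β², so CV = 1/√k.
CV = 1.15, hence k = 1/CV² = 0.756.
Then β = k/mean = 0.756/46.1 = 0.0164.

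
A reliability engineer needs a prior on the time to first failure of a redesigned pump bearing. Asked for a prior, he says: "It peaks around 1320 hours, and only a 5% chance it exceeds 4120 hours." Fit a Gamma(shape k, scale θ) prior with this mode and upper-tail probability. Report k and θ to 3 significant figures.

Gamma(k,θ) with k>1 has mode (k−1)θ, so θ = 1320/(k−1).
Need P(X < 4120) = 0.95 with θ tied to k this way. Start at k = 2, θ = 1320: P(X<4120) ≈ 0.818.
Too low — raise k to concentrate. Iterating converges to k ≈ 3.03.
Then θ = 1320/(3.03−1) ≈ 649.

k ≈ 3.03, θ ≈ 649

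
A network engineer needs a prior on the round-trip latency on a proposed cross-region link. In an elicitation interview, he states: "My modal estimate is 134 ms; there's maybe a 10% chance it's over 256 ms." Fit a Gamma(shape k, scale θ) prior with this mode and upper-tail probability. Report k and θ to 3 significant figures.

Gamma(k,θ) with k>1 has mode (k−1)θ, so θ = 134/(k−1).
Need P(X < 256) = 0.9 with θ tied to k this way. Start at k = 2, θ = 134: P(X<256) ≈ 0.569.
Too low — raise k to concentrate. Iterating converges to k ≈ 5.56.
Then θ = 134/(5.56−1) ≈ 29.4.

k ≈ 5.56, θ ≈ 29.4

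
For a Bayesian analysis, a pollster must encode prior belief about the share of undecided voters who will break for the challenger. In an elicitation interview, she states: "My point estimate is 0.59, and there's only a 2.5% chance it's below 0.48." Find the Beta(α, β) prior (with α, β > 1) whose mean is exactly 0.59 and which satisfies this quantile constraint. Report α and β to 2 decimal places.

With mean 0.59 fixed, write α = 0.59s, β = 0.41s where s = α+β.
Need P(θ < 0.48) = 0.025 under Beta(0.59s, 0.41s). Normal approximation: (q−m)/√(m(1−m)/s) ≈ z_{0.025} = -1.96, so s ≈ 0.59·0.41·(-1.96)²/(0.48−0.59)² = 76.8.
At s = 76.8: P(θ<0.48) ≈ 0.026. Adjusting to match 0.025 gives s ≈ 78.46.
So α = 0.59·78.46 ≈ 46.29, β = 0.41·78.46 ≈ 32.17.

α ≈ 46.29, β ≈ 32.17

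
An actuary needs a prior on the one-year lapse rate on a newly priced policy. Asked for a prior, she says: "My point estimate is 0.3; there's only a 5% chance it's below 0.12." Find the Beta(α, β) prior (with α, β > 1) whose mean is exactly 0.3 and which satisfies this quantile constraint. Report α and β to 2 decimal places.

α ≈ 4.04, β ≈ 9.43

With mean 0.3 fixed, write α = 0.3s, β = 0.7s where s = α+β.
Need P(θ < 0.12) = 0.05 under Beta(0.3s, 0.7s). Normal approximation: (q−m)/√(m(1−m)/s) ≈ z_{0.05} = -1.64, so s ≈ 0.3·0.7·(-1.64)²/(0.12−0.3)² = 17.5.
At s = 17.5: P(θ<0.12) ≈ 0.028. Adjusting to match 0.05 gives s ≈ 13.47.
So α = 0.3·13.47 ≈ 4.04, β = 0.7·13.47 ≈ 9.43.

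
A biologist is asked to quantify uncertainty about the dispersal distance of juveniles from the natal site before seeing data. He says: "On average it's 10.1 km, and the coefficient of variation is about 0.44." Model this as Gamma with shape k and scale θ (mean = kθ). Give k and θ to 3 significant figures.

k ≈ 5.17, θ ≈ 1.96

For Gamma(k, scale θ): mean = kθ, variance = kθ², so CV = 1/√k.
CV = 0.44, hence k = 1/CV² = 5.17.
Then θ = mean/k = 10.1/5.17 = 1.96.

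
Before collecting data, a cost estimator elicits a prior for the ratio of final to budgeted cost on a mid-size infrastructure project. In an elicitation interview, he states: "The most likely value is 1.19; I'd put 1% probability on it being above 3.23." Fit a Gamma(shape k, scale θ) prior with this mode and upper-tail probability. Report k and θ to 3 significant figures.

k ≈ 5.62, θ ≈ 0.257

Gamma(k,θ) with k>1 has mode (k−1)θ, so θ = 1.19/(k−1).
Need P(X < 3.23) = 0.99 with θ tied to k this way. Start at k = 2, θ = 1.19: P(X<3.23) ≈ 0.754.
Too low — raise k to concentrate. Iterating converges to k ≈ 5.62.
Then θ = 1.19/(5.62−1) ≈ 0.257.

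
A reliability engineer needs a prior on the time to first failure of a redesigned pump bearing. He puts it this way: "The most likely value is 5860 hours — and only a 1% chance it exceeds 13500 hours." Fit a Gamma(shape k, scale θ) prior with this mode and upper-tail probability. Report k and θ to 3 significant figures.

k ≈ 7.86, θ ≈ 855

Gamma(k,θ) with k>1 has mode (k−1)θ, so θ = 5860/(k−1).
Need P(X < 13500) = 0.99 with θ tied to k this way. Start at k = 2, θ = 5860: P(X<13500) ≈ 0.670.
Too low — raise k to concentrate. Iterating converges to k ≈ 7.86.
Then θ = 5860/(7.86−1) ≈ 855.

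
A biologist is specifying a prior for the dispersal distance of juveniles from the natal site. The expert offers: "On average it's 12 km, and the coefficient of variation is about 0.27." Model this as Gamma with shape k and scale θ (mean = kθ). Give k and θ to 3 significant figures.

For Gamma(k, scale θ): mean = kθ, variance = kθ², so CV = 1/√k.
CV = 0.27, hence k = 1/CV² = 13.7.
Then θ = mean/k = 12/13.7 = 0.875.

k ≈ 13.7, θ ≈ 0.875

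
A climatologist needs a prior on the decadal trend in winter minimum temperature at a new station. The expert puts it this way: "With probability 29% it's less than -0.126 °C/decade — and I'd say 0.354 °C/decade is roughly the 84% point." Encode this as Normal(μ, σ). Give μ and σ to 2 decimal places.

μ = 0.05, σ = 0.31

For Normal(μ,σ), the p-quantile is μ + z_p·σ. Here z_{0.29} = -0.5534, z_{0.84} = 0.9945.
So -0.126 = μ − 0.5534σ and 0.354 = μ + 0.9945σ.
Subtracting: σ = (0.354 − -0.126)/(0.9945 − (-0.5534)) = 0.31.
Then μ = -0.126 − (-0.5534)·0.31 = 0.05.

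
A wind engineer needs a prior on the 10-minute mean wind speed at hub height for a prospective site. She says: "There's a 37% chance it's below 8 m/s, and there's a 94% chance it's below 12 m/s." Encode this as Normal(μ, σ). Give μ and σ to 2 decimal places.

For Normal(μ,σ), the p-quantile is μ + z_p·σ. Here z_{0.37} = -0.3319, z_{0.94} = 1.555.
So 8 = μ − 0.3319σ and 12 = μ + 1.555σ.
Subtracting: σ = (12 − 8)/(1.555 − (-0.3319)) = 2.12.
Then μ = 8 − (-0.3319)·2.12 = 8.70.

μ = 8.70, σ = 2.12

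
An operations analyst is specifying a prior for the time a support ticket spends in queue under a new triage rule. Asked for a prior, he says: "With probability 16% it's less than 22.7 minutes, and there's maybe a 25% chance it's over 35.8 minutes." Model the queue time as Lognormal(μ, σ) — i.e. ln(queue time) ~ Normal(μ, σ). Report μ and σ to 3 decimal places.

μ ≈ 3.394, σ ≈ 0.273

If T ~ Lognormal(μ,σ) then ln T ~ Normal(μ,σ), so the p-quantile of ln T is μ + z_p·σ.
ln(22.7) = 3.122 and ln(35.8) = 3.578; z_{0.16} = -0.9945, z_{0.75} = 0.6745.
σ = (3.578 − 3.122)/(0.6745 − (-0.9945)) = 0.273.
μ = 3.122 − (-0.9945)·0.273 = 3.394.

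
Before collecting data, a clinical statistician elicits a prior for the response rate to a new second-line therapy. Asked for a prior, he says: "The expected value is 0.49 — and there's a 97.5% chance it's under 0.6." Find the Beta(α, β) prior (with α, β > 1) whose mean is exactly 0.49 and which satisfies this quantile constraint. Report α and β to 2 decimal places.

With mean 0.49 fixed, write α = 0.49s, β = 0.51s where s = α+β.
Need P(θ < 0.6) = 0.975 under Beta(0.49s, 0.51s). Normal approximation: (q−m)/√(m(1−m)/s) ≈ z_{0.975} = 1.96, so s ≈ 0.49·0.51·(1.96)²/(0.6−0.49)² = 79.3.
At s = 79.3: P(θ<0.6) ≈ 0.976. Adjusting to match 0.975 gives s ≈ 78.25.
So α = 0.49·78.25 ≈ 38.34, β = 0.51·78.25 ≈ 39.91.

α ≈ 38.34, β ≈ 39.91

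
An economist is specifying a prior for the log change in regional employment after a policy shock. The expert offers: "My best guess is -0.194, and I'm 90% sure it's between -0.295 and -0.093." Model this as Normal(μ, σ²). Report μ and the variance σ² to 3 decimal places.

A symmetric 90% interval runs μ ± z·σ with z = 1.645.
Half-width = 0.101, so σ = 0.101/1.645 = 0.0614 and σ² = 0.004.
μ is the stated best guess, -0.194.

μ = -0.194, σ² = 0.004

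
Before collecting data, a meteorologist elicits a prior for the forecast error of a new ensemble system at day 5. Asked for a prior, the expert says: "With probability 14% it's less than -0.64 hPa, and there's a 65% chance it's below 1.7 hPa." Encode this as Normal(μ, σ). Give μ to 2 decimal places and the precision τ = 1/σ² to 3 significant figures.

For Normal(μ,σ), the p-quantile is μ + z_p·σ. Here z_{0.14} = -1.08, z_{0.65} = 0.3853.
So -0.64 = μ − 1.08σ and 1.7 = μ + 0.3853σ.
Subtracting: σ = (1.7 − -0.64)/(0.3853 − (-1.08)) = 1.60.
Then μ = -0.64 − (-1.08)·1.60 = 1.08.
Precision τ = 1/σ² = 1/1.597² = 0.392.

μ = 1.08, τ = 0.392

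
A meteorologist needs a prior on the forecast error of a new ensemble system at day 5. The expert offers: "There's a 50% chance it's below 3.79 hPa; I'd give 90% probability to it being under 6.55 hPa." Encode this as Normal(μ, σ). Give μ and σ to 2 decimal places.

For Normal(μ,σ), the p-quantile is μ + z_p·σ. Here z_{0.5} = 0, z_{0.9} = 1.282.
So 3.79 = μ + 0σ and 6.55 = μ + 1.282σ.
Subtracting: σ = (6.55 − 3.79)/(1.282 − (0)) = 2.15.
Then μ = 3.79 − (0)·2.15 = 3.79.

μ = 3.79, σ = 2.15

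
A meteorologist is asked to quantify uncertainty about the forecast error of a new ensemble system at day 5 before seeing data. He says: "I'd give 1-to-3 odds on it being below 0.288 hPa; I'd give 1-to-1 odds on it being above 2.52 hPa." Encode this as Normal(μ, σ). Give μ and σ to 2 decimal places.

μ = 2.52, σ = 3.31

The p-quantile of Normal(μ,σ) is μ + z_p·σ, with z_{0.25} = -0.6745 and z_{0.5} = 0.
Eliminate σ: μ = (z₂·x₁ − z₁·x₂)/(z₂ − z₁) = (0·0.288 − (-0.6745)·2.52)/0.6745 = 2.52.
Then σ = (x₂ − x₁)/(z₂ − z₁) = (2.52 − 0.288)/0.6745 = 3.31.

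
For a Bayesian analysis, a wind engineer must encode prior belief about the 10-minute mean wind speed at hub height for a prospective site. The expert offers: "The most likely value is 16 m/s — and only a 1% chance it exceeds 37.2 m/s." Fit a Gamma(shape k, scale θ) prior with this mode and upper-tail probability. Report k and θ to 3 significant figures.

k ≈ 7.7, θ ≈ 2.39

Gamma(k,θ) with k>1 has mode (k−1)θ, so θ = 16/(k−1).
Need P(X < 37.2) = 0.99 with θ tied to k this way. Start at k = 2, θ = 16: P(X<37.2) ≈ 0.675.
Too low — raise k to concentrate. Iterating converges to k ≈ 7.7.
Then θ = 16/(7.7−1) ≈ 2.39.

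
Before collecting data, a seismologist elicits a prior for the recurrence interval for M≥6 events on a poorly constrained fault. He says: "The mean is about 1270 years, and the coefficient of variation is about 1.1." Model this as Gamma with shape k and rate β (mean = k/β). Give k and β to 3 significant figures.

k ≈ 0.826, β ≈ 0.000651

For Gamma(k, rate β): mean = k/β, variance = k/β², so CV = 1/√k.
CV = 1.1, hence k = 1/CV² = 0.826.
Then β = k/mean = 0.826/1270 = 0.000651.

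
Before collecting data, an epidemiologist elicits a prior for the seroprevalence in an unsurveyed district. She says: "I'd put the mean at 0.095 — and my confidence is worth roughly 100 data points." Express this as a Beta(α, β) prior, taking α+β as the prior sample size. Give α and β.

Under the effective-sample-size interpretation, Beta(α, β) has prior mean α/(α+β) and prior sample size α+β.
So α+β = 100 and α/(α+β) = 0.095, giving α = 0.095·100 = 9.5 and β = 100 − 9.5 = 90.5.

α = 9.5, β = 90.5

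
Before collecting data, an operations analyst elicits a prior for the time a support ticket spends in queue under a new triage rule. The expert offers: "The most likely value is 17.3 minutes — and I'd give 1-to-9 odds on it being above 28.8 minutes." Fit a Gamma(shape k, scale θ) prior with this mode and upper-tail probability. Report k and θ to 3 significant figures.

Gamma(k,θ) with k>1 has mode (k−1)θ, so θ = 17.3/(k−1).
Need P(X < 28.8) = 0.9 with θ tied to k this way. Start at k = 2, θ = 17.3: P(X<28.8) ≈ 0.496.
Too low — raise k to concentrate. Iterating converges to k ≈ 8.27.
Then θ = 17.3/(8.27−1) ≈ 2.38.

k ≈ 8.27, θ ≈ 2.38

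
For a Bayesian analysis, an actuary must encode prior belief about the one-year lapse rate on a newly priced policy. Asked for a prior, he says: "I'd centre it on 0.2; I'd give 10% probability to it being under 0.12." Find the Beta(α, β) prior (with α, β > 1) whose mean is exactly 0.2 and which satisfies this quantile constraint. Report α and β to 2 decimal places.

With mean 0.2 fixed, write α = 0.2s, β = 0.8s where s = α+β.
Need P(θ < 0.12) = 0.1 under Beta(0.2s, 0.8s). Normal approximation: (q−m)/√(m(1−m)/s) ≈ z_{0.1} = -1.28, so s ≈ 0.2·0.8·(-1.28)²/(0.12−0.2)² = 41.1.
At s = 41.1: P(θ<0.12) ≈ 0.085. Adjusting to match 0.1 gives s ≈ 36.53.
So α = 0.2·36.53 ≈ 7.31, β = 0.8·36.53 ≈ 29.22.

α ≈ 7.31, β ≈ 29.22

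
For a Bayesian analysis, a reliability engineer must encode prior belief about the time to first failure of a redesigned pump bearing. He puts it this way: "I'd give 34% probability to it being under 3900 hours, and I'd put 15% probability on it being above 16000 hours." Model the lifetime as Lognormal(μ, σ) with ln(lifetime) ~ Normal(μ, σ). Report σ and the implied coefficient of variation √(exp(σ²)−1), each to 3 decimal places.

If T ~ Lognormal(μ,σ) then ln T ~ Normal(μ,σ), so the p-quantile of ln T is μ + z_p·σ.
ln(3900) = 8.269 and ln(16000) = 9.68; z_{0.34} = -0.4125, z_{0.85} = 1.036.
σ = (9.68 − 8.269)/(1.036 − (-0.4125)) = 0.974.
μ = 8.269 − (-0.4125)·0.974 = 8.671.
CV = √(exp(σ²)−1) = √(exp(0.9492)−1) = 1.258.

σ ≈ 0.974, CV ≈ 1.258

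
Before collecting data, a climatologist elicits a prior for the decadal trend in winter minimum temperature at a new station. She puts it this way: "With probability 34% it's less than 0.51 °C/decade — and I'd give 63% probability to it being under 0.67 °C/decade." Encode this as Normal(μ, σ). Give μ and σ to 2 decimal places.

μ = 0.60, σ = 0.21

The p-quantile of Normal(μ,σ) is μ + z_p·σ, with z_{0.34} = -0.4125 and z_{0.63} = 0.3319.
Eliminate σ: μ = (z₂·x₁ − z₁·x₂)/(z₂ − z₁) = (0.3319·0.51 − (-0.4125)·0.67)/0.7443 = 0.60.
Then σ = (x₂ − x₁)/(z₂ − z₁) = (0.67 − 0.51)/0.7443 = 0.21.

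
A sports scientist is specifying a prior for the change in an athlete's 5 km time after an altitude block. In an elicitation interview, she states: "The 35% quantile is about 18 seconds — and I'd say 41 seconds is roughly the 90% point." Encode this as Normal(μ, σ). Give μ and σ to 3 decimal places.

μ = 23.317, σ = 13.798

The p-quantile of Normal(μ,σ) is μ + z_p·σ, with z_{0.35} = -0.3853 and z_{0.9} = 1.282.
Eliminate σ: μ = (z₂·x₁ − z₁·x₂)/(z₂ − z₁) = (1.282·18 − (-0.3853)·41)/1.667 = 23.317.
Then σ = (x₂ − x₁)/(z₂ − z₁) = (41 − 18)/1.667 = 13.798.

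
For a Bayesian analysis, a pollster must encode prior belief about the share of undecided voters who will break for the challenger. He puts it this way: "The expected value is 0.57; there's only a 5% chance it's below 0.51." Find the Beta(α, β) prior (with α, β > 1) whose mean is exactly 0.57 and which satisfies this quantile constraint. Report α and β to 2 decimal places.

With mean 0.57 fixed, write α = 0.57s, β = 0.43s where s = α+β.
Need P(θ < 0.51) = 0.05 under Beta(0.57s, 0.43s). Normal approximation: (q−m)/√(m(1−m)/s) ≈ z_{0.05} = -1.64, so s ≈ 0.57·0.43·(-1.64)²/(0.51−0.57)² = 184.2.
At s = 184.2: P(θ<0.51) ≈ 0.051. Adjusting to match 0.05 gives s ≈ 185.99.
So α = 0.57·185.99 ≈ 106.01, β = 0.43·185.99 ≈ 79.98.

α ≈ 106.01, β ≈ 79.98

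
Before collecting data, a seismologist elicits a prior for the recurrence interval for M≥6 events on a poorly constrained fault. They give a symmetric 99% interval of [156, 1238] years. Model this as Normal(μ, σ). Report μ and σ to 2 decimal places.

μ = 697.00, σ = 210.03

A symmetric 99% interval runs μ ± z·σ with z = 2.576.
Half-width = 541, so σ = 541/2.576 = 210.03.
μ is the interval midpoint, 697.00.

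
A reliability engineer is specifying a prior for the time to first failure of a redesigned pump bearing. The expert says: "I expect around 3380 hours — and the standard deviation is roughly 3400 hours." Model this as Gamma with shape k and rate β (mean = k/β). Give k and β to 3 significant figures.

For Gamma(k, rate β): mean = k/β, variance = k/β², so CV = 1/√k.
CV = SD/mean = 3400/3380 = 1.006, hence k = 1/CV² = 0.988.
Then β = k/mean = 0.988/3380 = 0.000292.

k ≈ 0.988, β ≈ 0.000292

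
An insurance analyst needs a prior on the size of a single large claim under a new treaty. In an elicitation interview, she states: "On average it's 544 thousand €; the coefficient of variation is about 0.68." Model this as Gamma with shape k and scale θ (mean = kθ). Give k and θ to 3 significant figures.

k ≈ 2.16, θ ≈ 252

For Gamma(k, scale θ): mean = kθ, variance = kθ², so CV = 1/√k.
CV = 0.68, hence k = 1/CV² = 2.16.
Then θ = mean/k = 544/2.16 = 252.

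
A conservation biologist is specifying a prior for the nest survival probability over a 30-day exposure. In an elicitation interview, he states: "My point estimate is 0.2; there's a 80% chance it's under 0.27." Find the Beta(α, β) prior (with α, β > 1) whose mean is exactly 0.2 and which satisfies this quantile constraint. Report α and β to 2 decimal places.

With mean 0.2 fixed, write α = 0.2s, β = 0.8s where s = α+β.
Need P(θ < 0.27) = 0.8 under Beta(0.2s, 0.8s). Normal approximation: (q−m)/√(m(1−m)/s) ≈ z_{0.8} = 0.842, so s ≈ 0.2·0.8·(0.842)²/(0.27−0.2)² = 23.1.
At s = 23.1: P(θ<0.27) ≈ 0.810. Adjusting to match 0.8 gives s ≈ 20.81.
So α = 0.2·20.81 ≈ 4.16, β = 0.8·20.81 ≈ 16.65.

α ≈ 4.16, β ≈ 16.65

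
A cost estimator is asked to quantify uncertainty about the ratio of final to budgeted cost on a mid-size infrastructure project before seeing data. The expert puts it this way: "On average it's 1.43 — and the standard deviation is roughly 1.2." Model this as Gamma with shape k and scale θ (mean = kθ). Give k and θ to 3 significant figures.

For Gamma(k, scale θ): mean = kθ, variance = kθ², so CV = 1/√k.
CV = SD/mean = 1.2/1.43 = 0.8392, hence k = 1/CV² = 1.42.
Then θ = mean/k = 1.43/1.42 = 1.01.

k ≈ 1.42, θ ≈ 1.01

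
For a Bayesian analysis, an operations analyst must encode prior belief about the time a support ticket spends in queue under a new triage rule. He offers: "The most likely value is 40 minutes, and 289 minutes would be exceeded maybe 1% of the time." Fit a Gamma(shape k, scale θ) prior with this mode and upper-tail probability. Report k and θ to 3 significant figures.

k ≈ 1.89, θ ≈ 44.9

Gamma(k,θ) with k>1 has mode (k−1)θ, so θ = 40/(k−1).
Need P(X < 289) = 0.99 with θ tied to k this way. Start at k = 2, θ = 40: P(X<289) ≈ 0.994.
Too high — lower k to spread out. Iterating converges to k ≈ 1.89.
Then θ = 40/(1.89−1) ≈ 44.9.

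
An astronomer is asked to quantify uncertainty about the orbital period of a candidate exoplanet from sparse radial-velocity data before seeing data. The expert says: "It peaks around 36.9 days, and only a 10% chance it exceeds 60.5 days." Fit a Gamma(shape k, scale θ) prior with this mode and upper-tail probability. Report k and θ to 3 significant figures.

k ≈ 8.71, θ ≈ 4.79

Gamma(k,θ) with k>1 has mode (k−1)θ, so θ = 36.9/(k−1).
Need P(X < 60.5) = 0.9 with θ tied to k this way. Start at k = 2, θ = 36.9: P(X<60.5) ≈ 0.488.
Too low — raise k to concentrate. Iterating converges to k ≈ 8.71.
Then θ = 36.9/(8.71−1) ≈ 4.79.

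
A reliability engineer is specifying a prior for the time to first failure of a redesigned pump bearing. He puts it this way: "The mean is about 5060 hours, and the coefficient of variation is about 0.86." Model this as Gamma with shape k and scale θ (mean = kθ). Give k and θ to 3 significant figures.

k ≈ 1.35, θ ≈ 3740

For Gamma(k, scale θ): mean = kθ, variance = kθ², so CV = 1/√k.
CV = 0.86, hence k = 1/CV² = 1.35.
Then θ = mean/k = 5060/1.35 = 3740.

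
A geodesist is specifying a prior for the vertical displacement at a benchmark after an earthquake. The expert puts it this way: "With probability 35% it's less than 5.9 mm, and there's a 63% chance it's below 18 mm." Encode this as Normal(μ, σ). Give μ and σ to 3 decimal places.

μ = 12.401, σ = 16.872

The p-quantile of Normal(μ,σ) is μ + z_p·σ, with z_{0.35} = -0.3853 and z_{0.63} = 0.3319.
Eliminate σ: μ = (z₂·x₁ − z₁·x₂)/(z₂ − z₁) = (0.3319·5.9 − (-0.3853)·18)/0.7172 = 12.401.
Then σ = (x₂ − x₁)/(z₂ − z₁) = (18 − 5.9)/0.7172 = 16.872.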